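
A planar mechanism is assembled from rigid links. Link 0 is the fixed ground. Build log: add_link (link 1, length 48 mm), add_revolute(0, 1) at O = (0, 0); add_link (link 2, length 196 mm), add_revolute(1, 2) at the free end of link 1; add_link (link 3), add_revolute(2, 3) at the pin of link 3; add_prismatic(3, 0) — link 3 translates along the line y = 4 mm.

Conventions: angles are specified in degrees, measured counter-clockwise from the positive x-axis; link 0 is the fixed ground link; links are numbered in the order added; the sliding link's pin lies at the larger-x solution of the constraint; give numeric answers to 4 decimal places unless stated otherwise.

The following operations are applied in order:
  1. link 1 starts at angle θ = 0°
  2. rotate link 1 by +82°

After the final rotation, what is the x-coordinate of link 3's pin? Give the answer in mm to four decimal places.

geometry: r = 48 mm, L = 196 mm, e = 4 mm; θ starts at 0°
rotate link 1 by +82°: θ ← 0° +82° = 82°
crank pin P = (r cos θ, r sin θ) = (6.680309, 47.532867)
h = r sin θ − e = 47.532867 − 4 = 43.532867
x = r cos θ + √(L² − h²) = 6.680309 + 191.104394 = 197.784703

197.7847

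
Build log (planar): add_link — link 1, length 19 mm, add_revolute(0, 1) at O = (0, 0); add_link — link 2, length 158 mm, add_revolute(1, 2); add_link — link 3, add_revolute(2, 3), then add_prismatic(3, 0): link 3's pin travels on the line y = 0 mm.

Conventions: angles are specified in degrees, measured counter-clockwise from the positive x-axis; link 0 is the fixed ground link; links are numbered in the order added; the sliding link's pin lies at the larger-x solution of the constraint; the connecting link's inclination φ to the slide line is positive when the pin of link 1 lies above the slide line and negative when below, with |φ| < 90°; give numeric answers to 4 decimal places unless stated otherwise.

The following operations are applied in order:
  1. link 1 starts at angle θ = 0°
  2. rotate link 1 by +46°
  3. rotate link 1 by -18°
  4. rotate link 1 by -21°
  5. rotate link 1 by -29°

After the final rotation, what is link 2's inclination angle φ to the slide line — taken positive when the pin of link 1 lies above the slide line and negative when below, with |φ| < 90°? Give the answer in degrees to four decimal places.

geometry: r = 19 mm, L = 158 mm, e = 0 mm; θ starts at 0°
rotate link 1 by +46°: θ ← 0° +46° = 46°
rotate link 1 by -18°: θ ← 46° -18° = 28°
rotate link 1 by -21°: θ ← 28° -21° = 7°
rotate link 1 by -29°: θ ← 7° -29° = -22°
h = r sin θ − e = -7.117525 − 0 = -7.117525
sin φ = h / L = -7.117525 / 158 = -0.04504763
φ = arcsin(-0.04504763) = -2.581913°

-2.5819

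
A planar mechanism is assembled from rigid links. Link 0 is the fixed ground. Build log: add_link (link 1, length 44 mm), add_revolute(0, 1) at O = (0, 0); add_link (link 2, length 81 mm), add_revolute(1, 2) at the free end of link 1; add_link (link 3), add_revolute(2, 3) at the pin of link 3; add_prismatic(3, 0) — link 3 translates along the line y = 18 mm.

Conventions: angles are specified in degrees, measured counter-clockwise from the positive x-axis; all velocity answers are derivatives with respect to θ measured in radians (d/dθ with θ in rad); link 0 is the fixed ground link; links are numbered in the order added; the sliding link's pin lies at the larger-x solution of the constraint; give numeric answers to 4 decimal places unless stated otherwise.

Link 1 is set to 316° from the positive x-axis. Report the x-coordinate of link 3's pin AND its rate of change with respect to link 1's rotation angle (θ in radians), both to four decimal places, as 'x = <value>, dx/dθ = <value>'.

geometry: r = 44 mm, L = 81 mm, e = 18 mm
crank pin P = (r cos θ, r sin θ) = (31.650951, -30.564968)
h = r sin θ − e = -30.564968 − 18 = -48.564968
x = r cos θ + √(L² − h²) = 31.650951 + 64.826259 = 96.477210
dx/dθ = −r sin θ − h·r cos θ/√(L² − h²) (θ in radians; h = -48.564968) = 54.276462

x = 96.4772, dx/dθ = 54.2765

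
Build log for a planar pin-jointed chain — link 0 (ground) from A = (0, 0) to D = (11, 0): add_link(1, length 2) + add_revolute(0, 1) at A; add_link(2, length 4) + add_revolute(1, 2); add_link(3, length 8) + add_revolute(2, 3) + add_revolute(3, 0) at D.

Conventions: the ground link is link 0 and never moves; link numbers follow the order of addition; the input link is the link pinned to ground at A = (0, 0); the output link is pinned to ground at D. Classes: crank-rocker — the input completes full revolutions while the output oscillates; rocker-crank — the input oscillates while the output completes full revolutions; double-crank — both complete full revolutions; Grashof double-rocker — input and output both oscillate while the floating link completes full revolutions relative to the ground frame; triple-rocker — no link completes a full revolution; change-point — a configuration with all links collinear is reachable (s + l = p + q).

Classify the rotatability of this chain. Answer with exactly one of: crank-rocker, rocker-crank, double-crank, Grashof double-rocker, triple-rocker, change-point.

lengths: ground=11, input=2, coupler=4, output=8
sorted: s=2 (shortest), l=11 (longest), p+q=12
s + l = 13 vs p + q = 12
s + l > p + q → non-Grashof → no link fully rotates → triple-rocker

triple-rocker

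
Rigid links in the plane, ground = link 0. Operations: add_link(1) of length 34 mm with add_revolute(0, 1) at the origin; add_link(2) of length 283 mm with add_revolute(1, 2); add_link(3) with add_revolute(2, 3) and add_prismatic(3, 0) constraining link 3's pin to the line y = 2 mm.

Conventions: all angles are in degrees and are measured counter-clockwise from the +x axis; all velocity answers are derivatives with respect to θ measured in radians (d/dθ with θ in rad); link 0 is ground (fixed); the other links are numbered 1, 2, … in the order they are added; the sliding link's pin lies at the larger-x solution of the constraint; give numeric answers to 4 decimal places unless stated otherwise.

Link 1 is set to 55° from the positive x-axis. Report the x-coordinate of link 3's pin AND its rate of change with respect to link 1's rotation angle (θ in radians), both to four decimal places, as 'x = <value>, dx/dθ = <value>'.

geometry: r = 34 mm, L = 283 mm, e = 2 mm
crank pin P = (r cos θ, r sin θ) = (19.501599, 27.851170)
h = r sin θ − e = 27.851170 − 2 = 25.851170
x = r cos θ + √(L² − h²) = 19.501599 + 281.816815 = 301.318414
dx/dθ = −r sin θ − h·r cos θ/√(L² − h²) (θ in radians; h = 25.851170) = -29.640059

x = 301.3184, dx/dθ = -29.6401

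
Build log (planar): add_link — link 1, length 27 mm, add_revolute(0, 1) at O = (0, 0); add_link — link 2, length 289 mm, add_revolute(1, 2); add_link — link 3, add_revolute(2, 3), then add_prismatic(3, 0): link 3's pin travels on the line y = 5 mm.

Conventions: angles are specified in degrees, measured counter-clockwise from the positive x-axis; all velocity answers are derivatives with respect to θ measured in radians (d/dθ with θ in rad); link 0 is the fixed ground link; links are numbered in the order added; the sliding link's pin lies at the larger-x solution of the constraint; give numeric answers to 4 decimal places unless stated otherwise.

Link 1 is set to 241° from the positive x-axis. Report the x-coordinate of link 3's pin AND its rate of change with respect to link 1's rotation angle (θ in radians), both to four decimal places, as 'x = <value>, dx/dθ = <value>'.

geometry: r = 27 mm, L = 289 mm, e = 5 mm
crank pin P = (r cos θ, r sin θ) = (-13.089860, -23.614732)
h = r sin θ − e = -23.614732 − 5 = -28.614732
x = r cos θ + √(L² − h²) = -13.089860 + 287.579897 = 274.490037
dx/dθ = −r sin θ − h·r cos θ/√(L² − h²) (θ in radians; h = -28.614732) = 22.312267

x = 274.4900, dx/dθ = 22.3123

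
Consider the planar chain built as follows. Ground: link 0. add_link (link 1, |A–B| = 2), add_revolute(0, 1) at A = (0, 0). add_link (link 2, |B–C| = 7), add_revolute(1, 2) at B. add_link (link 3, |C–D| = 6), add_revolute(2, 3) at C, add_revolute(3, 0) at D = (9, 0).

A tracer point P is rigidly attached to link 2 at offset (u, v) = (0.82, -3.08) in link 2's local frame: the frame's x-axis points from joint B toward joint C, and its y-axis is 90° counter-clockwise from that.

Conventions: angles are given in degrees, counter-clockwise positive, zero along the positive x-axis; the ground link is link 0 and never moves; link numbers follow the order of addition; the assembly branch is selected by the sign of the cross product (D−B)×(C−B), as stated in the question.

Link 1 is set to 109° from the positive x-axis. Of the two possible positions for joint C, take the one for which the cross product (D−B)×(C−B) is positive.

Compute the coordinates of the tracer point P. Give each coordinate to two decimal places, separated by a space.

A=(0,0), D=(9.00,0)
B = A + 2.00·(cos109°, sin109°) = (-0.6511, 1.8910)
|BD| = 9.8347
circle(B,7.00) ∩ circle(D,6.00): a=5.5783, h=4.2288
  candidates: C₊=(5.6362,4.9684) cross=41.589; C₋=(4.0099,-3.3315) cross=-41.589
  branch + wants cross > 0 → take C=(5.6362,4.9684) (cross=41.589)
ex = (C−B)/|BC| = (0.8982,0.4396); ey = (-0.4396,0.8982)
P = B + 0.82·ex + -3.08·ey = (1.4394,-0.5149)

1.44 -0.51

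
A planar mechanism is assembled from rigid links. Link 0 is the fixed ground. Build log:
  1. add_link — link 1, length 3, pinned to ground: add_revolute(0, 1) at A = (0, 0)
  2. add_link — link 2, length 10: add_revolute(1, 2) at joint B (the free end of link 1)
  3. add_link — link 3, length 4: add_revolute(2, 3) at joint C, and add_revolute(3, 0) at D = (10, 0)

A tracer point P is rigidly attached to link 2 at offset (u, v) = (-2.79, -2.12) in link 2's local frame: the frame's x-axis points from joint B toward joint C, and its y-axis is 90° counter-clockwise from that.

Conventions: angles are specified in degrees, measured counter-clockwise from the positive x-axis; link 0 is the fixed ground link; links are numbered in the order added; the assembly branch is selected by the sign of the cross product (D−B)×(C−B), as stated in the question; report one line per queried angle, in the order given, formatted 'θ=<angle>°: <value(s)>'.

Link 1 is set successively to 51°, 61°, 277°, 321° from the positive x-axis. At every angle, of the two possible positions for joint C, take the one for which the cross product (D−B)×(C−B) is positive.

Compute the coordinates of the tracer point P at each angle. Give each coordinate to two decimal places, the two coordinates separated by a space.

A=(0,0), D=(10.00,0)
θ=51°: B = A + 3.00·(cos51°, sin51°) = (1.8880, 2.3314)
θ=51°: |BD| = 8.4404
θ=51°: circle(B,10.00) ∩ circle(D,4.00): a=9.1963, h=3.9279
θ=51°:   candidates: C₊=(11.8114,3.5663) cross=33.153; C₋=(9.6414,-3.9839) cross=-33.153
θ=51°:   branch + wants cross > 0 → take C=(11.8114,3.5663) (cross=33.153)
θ=51°: ex = (C−B)/|BC| = (0.9923,0.1235); ey = (-0.1235,0.9923)
θ=51°: P = B + -2.79·ex + -2.12·ey = (-0.6189,-0.1169)
θ=61°: B = A + 3.00·(cos61°, sin61°) = (1.4544, 2.6239)
θ=61°: |BD| = 8.9393
θ=61°: circle(B,10.00) ∩ circle(D,4.00): a=9.1680, h=3.9935
θ=61°:   candidates: C₊=(11.3908,3.7504) cross=35.699; C₋=(9.0465,-3.8847) cross=-35.699
θ=61°:   branch + wants cross > 0 → take C=(11.3908,3.7504) (cross=35.699)
θ=61°: ex = (C−B)/|BC| = (0.9936,0.1127); ey = (-0.1127,0.9936)
θ=61°: P = B + -2.79·ex + -2.12·ey = (-1.0790,0.2030)
θ=277°: B = A + 3.00·(cos277°, sin277°) = (0.3656, -2.9776)
θ=277°: |BD| = 10.0840
θ=277°: circle(B,10.00) ∩ circle(D,4.00): a=9.2070, h=3.9027
θ=277°:   candidates: C₊=(8.0097,3.4697) cross=39.355; C₋=(10.3145,-3.9876) cross=-39.355
θ=277°:   branch + wants cross > 0 → take C=(8.0097,3.4697) (cross=39.355)
θ=277°: ex = (C−B)/|BC| = (0.7644,0.6447); ey = (-0.6447,0.7644)
θ=277°: P = B + -2.79·ex + -2.12·ey = (-0.4003,-6.3970)
θ=321°: B = A + 3.00·(cos321°, sin321°) = (2.3314, -1.8880)
θ=321°: |BD| = 7.8975
θ=321°: circle(B,10.00) ∩ circle(D,4.00): a=9.2669, h=3.7583
θ=321°:   candidates: C₊=(10.4312,3.9767) cross=29.681; C₋=(12.2281,-3.3220) cross=-29.681
θ=321°:   branch + wants cross > 0 → take C=(10.4312,3.9767) (cross=29.681)
θ=321°: ex = (C−B)/|BC| = (0.8100,0.5865); ey = (-0.5865,0.8100)
θ=321°: P = B + -2.79·ex + -2.12·ey = (1.3149,-5.2413)

θ=51°: -0.62 -0.12
θ=61°: -1.08 0.20
θ=277°: -0.40 -6.40
θ=321°: 1.31 -5.24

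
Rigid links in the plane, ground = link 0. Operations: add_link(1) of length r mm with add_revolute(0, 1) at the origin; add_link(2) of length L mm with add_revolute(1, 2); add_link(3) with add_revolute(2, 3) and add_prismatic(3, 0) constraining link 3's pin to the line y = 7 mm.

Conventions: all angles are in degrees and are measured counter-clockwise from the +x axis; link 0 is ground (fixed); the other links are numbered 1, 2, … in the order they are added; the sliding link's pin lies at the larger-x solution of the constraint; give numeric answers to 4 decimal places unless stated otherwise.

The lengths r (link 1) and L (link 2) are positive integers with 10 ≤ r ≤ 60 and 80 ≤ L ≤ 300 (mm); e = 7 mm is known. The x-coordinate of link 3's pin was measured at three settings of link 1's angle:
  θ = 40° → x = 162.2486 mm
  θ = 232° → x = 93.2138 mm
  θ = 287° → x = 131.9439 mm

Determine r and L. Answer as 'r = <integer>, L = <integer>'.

constraint per measurement: (x − r cos θ)² + (r sin θ − e)² = L²
subtracting the θ₁ and θ₂ equations cancels the r² and L² terms:
r = (x₁² − x₂²) / (2[(x₁cos θ₁ + e sin θ₁) − (x₂cos θ₂ + e sin θ₂)]) = 46.0000 → r = 46
L² = (x₁ − r cos θ₁)² + (r sin θ₁ − e)² = 16641.0062 → L = 129.0000 → L = 129
check at θ₃=287°: x = 131.9439 (printed 131.9439) ✓

r = 46, L = 129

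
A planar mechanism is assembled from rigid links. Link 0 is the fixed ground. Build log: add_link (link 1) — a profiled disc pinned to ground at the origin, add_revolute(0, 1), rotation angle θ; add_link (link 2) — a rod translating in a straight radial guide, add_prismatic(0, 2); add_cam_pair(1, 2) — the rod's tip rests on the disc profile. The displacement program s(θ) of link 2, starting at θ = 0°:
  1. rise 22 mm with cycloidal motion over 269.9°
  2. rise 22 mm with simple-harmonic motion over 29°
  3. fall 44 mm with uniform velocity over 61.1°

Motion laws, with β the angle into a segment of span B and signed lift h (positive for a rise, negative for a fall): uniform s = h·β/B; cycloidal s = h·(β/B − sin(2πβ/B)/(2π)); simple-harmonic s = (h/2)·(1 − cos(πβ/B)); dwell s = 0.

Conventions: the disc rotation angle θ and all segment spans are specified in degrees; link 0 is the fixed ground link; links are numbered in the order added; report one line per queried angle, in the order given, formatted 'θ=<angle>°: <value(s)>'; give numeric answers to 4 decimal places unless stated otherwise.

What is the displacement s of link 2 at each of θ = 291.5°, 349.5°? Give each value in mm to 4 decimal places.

seg 1 [0°–269.9°] cycloidal, h=22: full span → s += 22 → s = 22.0000
seg 2 [269.9°–298.9°] simple-harmonic, h=22: θ=291.5° here. β=21.6, B=29. 22/2·(1 − cos(π·0.7448)) = 18.6508 → s = 40.6508
seg 2 [269.9°–298.9°] simple-harmonic, h=22: full span → s += 22 → s = 44.0000
seg 3 [298.9°–360°] uniform, h=-44: θ=349.5° here. β=50.6, B=61.1. -44·50.6/61.1 = -36.4386 → s = 7.5614

θ=291.5°: 40.6508
θ=349.5°: 7.5614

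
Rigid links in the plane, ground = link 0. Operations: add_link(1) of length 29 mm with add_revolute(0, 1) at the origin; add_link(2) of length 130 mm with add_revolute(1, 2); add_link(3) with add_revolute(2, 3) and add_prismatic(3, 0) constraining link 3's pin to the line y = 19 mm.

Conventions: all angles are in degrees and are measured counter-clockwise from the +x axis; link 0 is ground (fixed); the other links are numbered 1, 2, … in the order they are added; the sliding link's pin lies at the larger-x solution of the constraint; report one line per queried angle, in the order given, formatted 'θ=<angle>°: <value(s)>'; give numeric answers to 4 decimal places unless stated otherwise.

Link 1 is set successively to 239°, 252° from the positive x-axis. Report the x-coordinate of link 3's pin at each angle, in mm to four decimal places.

geometry: r = 29 mm, L = 130 mm, e = 19 mm
θ=239°: crank pin P = (r cos θ, r sin θ) = (-14.936104, -24.857852)
θ=239°: h = r sin θ − e = -24.857852 − 19 = -43.857852
θ=239°: x = r cos θ + √(L² − h²) = -14.936104 + 122.378466 = 107.442361
θ=252°: crank pin P = (r cos θ, r sin θ) = (-8.961493, -27.580639)
θ=252°: h = r sin θ − e = -27.580639 − 19 = -46.580639
θ=252°: x = r cos θ + √(L² − h²) = -8.961493 + 121.368217 = 112.406724

θ=239°: 107.4424
θ=252°: 112.4067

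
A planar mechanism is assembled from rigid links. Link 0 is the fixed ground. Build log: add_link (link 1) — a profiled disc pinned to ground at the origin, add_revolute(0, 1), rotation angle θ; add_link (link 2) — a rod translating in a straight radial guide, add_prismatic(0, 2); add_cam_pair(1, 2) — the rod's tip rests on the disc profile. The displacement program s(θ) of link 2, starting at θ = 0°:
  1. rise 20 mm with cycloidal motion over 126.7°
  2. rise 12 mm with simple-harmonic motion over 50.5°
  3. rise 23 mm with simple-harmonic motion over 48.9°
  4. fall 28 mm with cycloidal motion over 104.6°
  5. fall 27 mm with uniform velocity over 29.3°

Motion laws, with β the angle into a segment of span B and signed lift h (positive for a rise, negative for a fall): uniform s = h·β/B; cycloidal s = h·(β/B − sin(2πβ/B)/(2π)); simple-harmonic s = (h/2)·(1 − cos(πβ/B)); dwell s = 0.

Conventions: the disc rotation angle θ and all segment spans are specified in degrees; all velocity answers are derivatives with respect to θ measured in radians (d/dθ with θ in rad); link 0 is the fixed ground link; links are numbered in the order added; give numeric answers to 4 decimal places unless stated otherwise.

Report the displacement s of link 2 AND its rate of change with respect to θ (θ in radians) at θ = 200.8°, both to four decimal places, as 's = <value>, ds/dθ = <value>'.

seg 1 [0°–126.7°] cycloidal, h=20: full span → s += 20 → s = 20.0000
seg 2 [126.7°–177.2°] simple-harmonic, h=12: full span → s += 12 → s = 32.0000
seg 3 [177.2°–226.1°] simple-harmonic, h=23: θ=200.8° here. β=23.6, B=48.9. 23/2·(1 − cos(π·0.4826)) = 10.8723 → s = 42.8723
velocity in seg [177.2°–226.1°] (simple-harmonic), θ in radians: β = 23.6° = 0.4119 rad, B = 48.9° = 0.8535 rad; ds/dθ = (πh/(2B)) sin(πβ/B) = (π·23/(2·0.8535)) sin(π·0.4826) = 42.268186 mm/rad

s = 42.8723, ds/dθ = 42.2682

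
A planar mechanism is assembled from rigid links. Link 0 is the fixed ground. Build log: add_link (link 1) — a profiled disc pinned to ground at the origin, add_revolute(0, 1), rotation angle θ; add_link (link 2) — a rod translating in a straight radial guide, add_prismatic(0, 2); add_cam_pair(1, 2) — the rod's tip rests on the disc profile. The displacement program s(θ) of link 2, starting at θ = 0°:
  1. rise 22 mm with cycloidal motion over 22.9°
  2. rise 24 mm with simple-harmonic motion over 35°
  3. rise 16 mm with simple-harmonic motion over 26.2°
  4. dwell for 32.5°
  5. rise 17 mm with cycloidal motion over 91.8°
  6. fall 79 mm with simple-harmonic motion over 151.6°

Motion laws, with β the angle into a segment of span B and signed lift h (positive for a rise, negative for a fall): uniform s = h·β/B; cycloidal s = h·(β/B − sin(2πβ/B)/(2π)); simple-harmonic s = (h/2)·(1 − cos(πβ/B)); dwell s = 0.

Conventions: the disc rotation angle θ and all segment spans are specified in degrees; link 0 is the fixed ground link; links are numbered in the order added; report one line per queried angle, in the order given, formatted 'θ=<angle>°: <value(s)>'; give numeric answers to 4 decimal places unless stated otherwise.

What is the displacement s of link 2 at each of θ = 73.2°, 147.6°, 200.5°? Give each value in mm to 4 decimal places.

seg 1 [0°–22.9°] cycloidal, h=22: full span → s += 22 → s = 22.0000
seg 2 [22.9°–57.9°] simple-harmonic, h=24: full span → s += 24 → s = 46.0000
seg 3 [57.9°–84.1°] simple-harmonic, h=16: θ=73.2° here. β=15.3, B=26.2. 16/2·(1 − cos(π·0.5840)) = 10.0860 → s = 56.0860
seg 3 [57.9°–84.1°] simple-harmonic, h=16: full span → s += 16 → s = 62.0000
seg 4 [84.1°–116.6°] dwell: s stays 62.0000
seg 5 [116.6°–208.4°] cycloidal, h=17: θ=147.6° here. β=31, B=91.8. 17·(0.3377 − sin(2π·0.3377)/(2π)) = 3.4355 → s = 65.4355
seg 5 [116.6°–208.4°] cycloidal, h=17: θ=200.5° here. β=83.9, B=91.8. 17·(0.9139 − sin(2π·0.9139)/(2π)) = 16.9297 → s = 78.9297

θ=73.2°: 56.0860
θ=147.6°: 65.4355
θ=200.5°: 78.9297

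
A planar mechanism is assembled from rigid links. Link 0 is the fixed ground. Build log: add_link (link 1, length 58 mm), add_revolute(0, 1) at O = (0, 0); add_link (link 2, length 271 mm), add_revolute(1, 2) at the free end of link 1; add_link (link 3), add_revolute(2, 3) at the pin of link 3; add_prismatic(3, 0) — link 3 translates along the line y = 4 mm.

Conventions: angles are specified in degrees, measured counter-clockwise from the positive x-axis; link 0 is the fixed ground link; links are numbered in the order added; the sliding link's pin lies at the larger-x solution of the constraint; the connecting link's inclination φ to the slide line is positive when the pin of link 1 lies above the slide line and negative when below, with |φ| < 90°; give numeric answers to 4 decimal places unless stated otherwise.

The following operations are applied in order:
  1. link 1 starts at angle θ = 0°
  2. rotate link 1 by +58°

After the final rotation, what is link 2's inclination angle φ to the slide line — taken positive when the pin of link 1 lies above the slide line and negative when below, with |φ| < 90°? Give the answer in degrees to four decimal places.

geometry: r = 58 mm, L = 271 mm, e = 4 mm; θ starts at 0°
rotate link 1 by +58°: θ ← 0° +58° = 58°
h = r sin θ − e = 49.186790 − 4 = 45.186790
sin φ = h / L = 45.186790 / 271 = 0.16674092
φ = arcsin(0.16674092) = 9.598383°

9.5984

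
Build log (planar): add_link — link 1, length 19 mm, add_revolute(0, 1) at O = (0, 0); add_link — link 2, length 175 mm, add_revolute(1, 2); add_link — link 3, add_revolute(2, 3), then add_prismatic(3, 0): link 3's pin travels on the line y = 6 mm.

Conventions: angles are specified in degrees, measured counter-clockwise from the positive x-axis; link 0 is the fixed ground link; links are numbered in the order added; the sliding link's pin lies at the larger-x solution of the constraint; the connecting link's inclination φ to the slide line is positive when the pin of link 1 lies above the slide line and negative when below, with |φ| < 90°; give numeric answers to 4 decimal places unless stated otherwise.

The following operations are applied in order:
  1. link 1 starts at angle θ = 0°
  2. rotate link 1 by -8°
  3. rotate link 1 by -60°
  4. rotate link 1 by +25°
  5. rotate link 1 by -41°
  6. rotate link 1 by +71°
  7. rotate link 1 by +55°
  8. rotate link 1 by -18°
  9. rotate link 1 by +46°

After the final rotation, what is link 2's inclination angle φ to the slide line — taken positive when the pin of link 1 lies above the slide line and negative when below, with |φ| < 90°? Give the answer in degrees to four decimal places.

geometry: r = 19 mm, L = 175 mm, e = 6 mm; θ starts at 0°
rotate link 1 by -8°: θ ← 0° -8° = -8°
rotate link 1 by -60°: θ ← -8° -60° = -68°
rotate link 1 by +25°: θ ← -68° +25° = -43°
rotate link 1 by -41°: θ ← -43° -41° = -84°
rotate link 1 by +71°: θ ← -84° +71° = -13°
rotate link 1 by +55°: θ ← -13° +55° = 42°
rotate link 1 by -18°: θ ← 42° -18° = 24°
rotate link 1 by +46°: θ ← 24° +46° = 70°
h = r sin θ − e = 17.854160 − 6 = 11.854160
sin φ = h / L = 11.854160 / 175 = 0.06773806
φ = arcsin(0.06773806) = 3.884079°

3.8841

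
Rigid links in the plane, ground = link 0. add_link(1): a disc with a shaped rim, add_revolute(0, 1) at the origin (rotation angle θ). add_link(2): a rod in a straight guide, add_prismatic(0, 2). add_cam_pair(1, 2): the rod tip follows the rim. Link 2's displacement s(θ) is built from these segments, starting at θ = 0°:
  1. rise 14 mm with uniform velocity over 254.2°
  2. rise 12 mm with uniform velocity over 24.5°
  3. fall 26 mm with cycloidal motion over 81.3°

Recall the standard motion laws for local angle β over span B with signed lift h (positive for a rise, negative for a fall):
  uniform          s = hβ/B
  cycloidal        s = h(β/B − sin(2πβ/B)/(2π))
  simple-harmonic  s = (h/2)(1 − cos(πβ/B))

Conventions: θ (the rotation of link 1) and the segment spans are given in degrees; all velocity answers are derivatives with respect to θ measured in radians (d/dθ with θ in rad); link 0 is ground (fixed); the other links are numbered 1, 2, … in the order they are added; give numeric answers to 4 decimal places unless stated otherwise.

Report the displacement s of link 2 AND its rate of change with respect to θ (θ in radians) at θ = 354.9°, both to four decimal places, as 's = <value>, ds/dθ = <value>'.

segment 1 (0° to 254.2°, uniform, h = 14) is passed completely: s = 0.0000 + (14) = 14.0000
segment 2 (254.2° to 278.7°, uniform, h = 12) is passed completely: s = 14.0000 + (12) = 26.0000
θ = 354.9° falls in segment 3 (278.7° to 360°, cycloidal, h = -26): β = 354.9 − 278.7 = 76.2°, B = 81.3°; Δs = -26·(0.9373 − sin(2π·0.9373)/(2π)) = -25.9581; s = 26.0000 − 25.9581 = 0.0419
velocity in seg [278.7°–360°] (cycloidal), θ in radians: β = 76.2° = 1.3299 rad, B = 81.3° = 1.4190 rad; ds/dθ = (h/B)(1 − cos(2πβ/B)) = ((-26)/1.4190)(1 − cos(2π·0.9373)) = -1.404963 mm/rad

s = 0.0419, ds/dθ = -1.4050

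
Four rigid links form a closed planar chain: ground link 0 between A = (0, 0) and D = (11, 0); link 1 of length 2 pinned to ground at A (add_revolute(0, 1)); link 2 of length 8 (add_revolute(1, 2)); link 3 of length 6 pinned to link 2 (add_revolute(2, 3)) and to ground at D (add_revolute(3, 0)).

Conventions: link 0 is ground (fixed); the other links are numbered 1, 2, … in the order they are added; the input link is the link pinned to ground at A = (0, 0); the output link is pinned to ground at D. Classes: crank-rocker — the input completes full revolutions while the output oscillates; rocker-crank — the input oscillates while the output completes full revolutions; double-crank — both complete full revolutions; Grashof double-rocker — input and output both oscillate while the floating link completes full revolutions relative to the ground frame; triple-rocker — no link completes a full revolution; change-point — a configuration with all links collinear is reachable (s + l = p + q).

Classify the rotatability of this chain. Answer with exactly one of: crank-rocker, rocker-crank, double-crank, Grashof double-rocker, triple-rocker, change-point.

lengths: ground=11, input=2, coupler=8, output=6
sorted: s=2 (shortest), l=11 (longest), p+q=14
s + l = 13 vs p + q = 14
s + l < p + q (Grashof) with shortest = input link → crank-rocker

crank-rocker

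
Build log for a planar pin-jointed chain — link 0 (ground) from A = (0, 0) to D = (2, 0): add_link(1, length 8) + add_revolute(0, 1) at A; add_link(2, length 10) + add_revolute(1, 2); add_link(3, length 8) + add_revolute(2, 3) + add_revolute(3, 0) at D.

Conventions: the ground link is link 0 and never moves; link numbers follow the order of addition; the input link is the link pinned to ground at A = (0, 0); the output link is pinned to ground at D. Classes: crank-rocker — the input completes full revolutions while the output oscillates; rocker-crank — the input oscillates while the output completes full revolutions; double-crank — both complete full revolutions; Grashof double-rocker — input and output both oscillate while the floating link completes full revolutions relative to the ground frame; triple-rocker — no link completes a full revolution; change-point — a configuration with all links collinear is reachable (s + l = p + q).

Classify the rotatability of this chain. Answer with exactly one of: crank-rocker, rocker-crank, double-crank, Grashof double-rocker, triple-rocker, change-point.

lengths: ground=2, input=8, coupler=10, output=8
sorted: s=2 (shortest), l=10 (longest), p+q=16
s + l = 12 vs p + q = 16
s + l < p + q (Grashof) with shortest = ground link → double-crank

double-crank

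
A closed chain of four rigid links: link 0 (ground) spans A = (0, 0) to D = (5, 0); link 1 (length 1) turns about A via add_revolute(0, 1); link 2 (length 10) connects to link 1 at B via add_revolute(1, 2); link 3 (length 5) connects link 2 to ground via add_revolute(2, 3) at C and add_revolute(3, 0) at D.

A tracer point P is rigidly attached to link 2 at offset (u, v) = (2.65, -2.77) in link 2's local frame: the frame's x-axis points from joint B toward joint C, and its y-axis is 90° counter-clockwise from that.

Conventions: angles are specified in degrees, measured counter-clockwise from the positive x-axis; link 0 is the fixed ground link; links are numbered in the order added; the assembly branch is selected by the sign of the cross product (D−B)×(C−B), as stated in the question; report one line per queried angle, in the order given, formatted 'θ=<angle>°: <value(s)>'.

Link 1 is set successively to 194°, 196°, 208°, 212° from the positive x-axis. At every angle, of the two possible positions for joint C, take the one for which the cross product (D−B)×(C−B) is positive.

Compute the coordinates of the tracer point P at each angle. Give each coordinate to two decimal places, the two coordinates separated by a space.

A=(0,0), D=(5.00,0)
θ=194°: B = A + 1.00·(cos194°, sin194°) = (-0.9703, -0.2419)
θ=194°: |BD| = 5.9752
θ=194°: circle(B,10.00) ∩ circle(D,5.00): a=9.2635, h=3.7665
θ=194°:   candidates: C₊=(8.1332,3.8966) cross=22.506; C₋=(8.4381,-3.6303) cross=-22.506
θ=194°:   branch + wants cross > 0 → take C=(8.1332,3.8966) (cross=22.506)
θ=194°: ex = (C−B)/|BC| = (0.9103,0.4139); ey = (-0.4139,0.9103)
θ=194°: P = B + 2.65·ex + -2.77·ey = (2.5885,-1.6669)
θ=196°: B = A + 1.00·(cos196°, sin196°) = (-0.9613, -0.2756)
θ=196°: |BD| = 5.9676
θ=196°: circle(B,10.00) ∩ circle(D,5.00): a=9.2677, h=3.7563
θ=196°:   candidates: C₊=(8.1231,3.9047) cross=22.416; C₋=(8.4701,-3.5998) cross=-22.416
θ=196°:   branch + wants cross > 0 → take C=(8.1231,3.9047) (cross=22.416)
θ=196°: ex = (C−B)/|BC| = (0.9084,0.4180); ey = (-0.4180,0.9084)
θ=196°: P = B + 2.65·ex + -2.77·ey = (2.6040,-1.6842)
θ=208°: B = A + 1.00·(cos208°, sin208°) = (-0.8829, -0.4695)
θ=208°: |BD| = 5.9017
θ=208°: circle(B,10.00) ∩ circle(D,5.00): a=9.3050, h=3.6630
θ=208°:   candidates: C₊=(8.1012,3.9221) cross=21.618; C₋=(8.6839,-3.3806) cross=-21.618
θ=208°:   branch + wants cross > 0 → take C=(8.1012,3.9221) (cross=21.618)
θ=208°: ex = (C−B)/|BC| = (0.8984,0.4392); ey = (-0.4392,0.8984)
θ=208°: P = B + 2.65·ex + -2.77·ey = (2.7143,-1.7943)
θ=212°: B = A + 1.00·(cos212°, sin212°) = (-0.8480, -0.5299)
θ=212°: |BD| = 5.8720
θ=212°: circle(B,10.00) ∩ circle(D,5.00): a=9.3222, h=3.6188
θ=212°:   candidates: C₊=(8.1096,3.9154) cross=21.250; C₋=(8.7627,-3.2927) cross=-21.250
θ=212°:   branch + wants cross > 0 → take C=(8.1096,3.9154) (cross=21.250)
θ=212°: ex = (C−B)/|BC| = (0.8958,0.4445); ey = (-0.4445,0.8958)
θ=212°: P = B + 2.65·ex + -2.77·ey = (2.7571,-1.8332)

θ=194°: 2.59 -1.67
θ=196°: 2.60 -1.68
θ=208°: 2.71 -1.79
θ=212°: 2.76 -1.83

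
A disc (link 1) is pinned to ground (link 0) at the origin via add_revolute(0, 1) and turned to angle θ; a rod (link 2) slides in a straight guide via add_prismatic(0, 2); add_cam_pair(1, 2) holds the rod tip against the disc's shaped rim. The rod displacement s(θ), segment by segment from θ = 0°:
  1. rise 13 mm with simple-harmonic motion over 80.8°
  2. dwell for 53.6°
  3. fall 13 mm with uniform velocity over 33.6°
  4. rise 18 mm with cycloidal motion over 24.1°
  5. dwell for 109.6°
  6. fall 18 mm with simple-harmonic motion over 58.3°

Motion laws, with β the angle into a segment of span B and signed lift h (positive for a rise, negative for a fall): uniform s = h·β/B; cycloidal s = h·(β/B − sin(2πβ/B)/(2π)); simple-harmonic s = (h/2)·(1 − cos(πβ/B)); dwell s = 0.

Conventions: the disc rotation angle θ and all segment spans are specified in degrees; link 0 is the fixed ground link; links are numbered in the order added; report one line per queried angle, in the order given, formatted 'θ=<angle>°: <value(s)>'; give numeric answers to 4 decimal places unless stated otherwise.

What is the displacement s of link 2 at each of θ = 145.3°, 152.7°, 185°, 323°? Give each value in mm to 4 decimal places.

segment 1 (0° to 80.8°, simple-harmonic, h = 13) is passed completely: s = 0.0000 + (13) = 13.0000
segment 2 (80.8° to 134.4°, dwell): s unchanged at 13.0000
θ = 145.3° falls in segment 3 (134.4° to 168°, uniform, h = -13): β = 145.3 − 134.4 = 10.9°, B = 33.6°; Δs = -13·10.9/33.6 = -4.2173; s = 13.0000 − 4.2173 = 8.7827
θ = 152.7° falls in segment 3 (134.4° to 168°, uniform, h = -13): β = 152.7 − 134.4 = 18.3°, B = 33.6°; Δs = -13·18.3/33.6 = -7.0804; s = 13.0000 − 7.0804 = 5.9196
segment 3 (134.4° to 168°, uniform, h = -13) is passed completely: s = 13.0000 + (-13) = 0.0000
θ = 185° falls in segment 4 (168° to 192.1°, cycloidal, h = 18): β = 185 − 168 = 17°, B = 24.1°; Δs = 18·(0.7054 − sin(2π·0.7054)/(2π)) = 15.4501; s = 0.0000 + 15.4501 = 15.4501
segment 4 (168° to 192.1°, cycloidal, h = 18) is passed completely: s = 0.0000 + (18) = 18.0000
segment 5 (192.1° to 301.7°, dwell): s unchanged at 18.0000
θ = 323° falls in segment 6 (301.7° to 360°, simple-harmonic, h = -18): β = 323 − 301.7 = 21.3°, B = 58.3°; Δs = -18/2·(1 − cos(π·0.3654)) = -5.3054; s = 18.0000 − 5.3054 = 12.6946

θ=145.3°: 8.7827
θ=152.7°: 5.9196
θ=185°: 15.4501
θ=323°: 12.6946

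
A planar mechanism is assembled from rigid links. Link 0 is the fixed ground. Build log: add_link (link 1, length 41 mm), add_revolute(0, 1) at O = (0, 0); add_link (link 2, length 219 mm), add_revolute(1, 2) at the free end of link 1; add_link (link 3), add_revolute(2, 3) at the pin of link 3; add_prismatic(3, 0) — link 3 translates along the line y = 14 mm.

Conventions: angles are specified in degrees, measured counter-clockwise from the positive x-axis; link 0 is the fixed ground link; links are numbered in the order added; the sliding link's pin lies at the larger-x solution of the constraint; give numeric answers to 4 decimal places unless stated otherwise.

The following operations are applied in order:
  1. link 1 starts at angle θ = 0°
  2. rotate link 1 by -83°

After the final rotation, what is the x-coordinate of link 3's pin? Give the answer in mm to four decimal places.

geometry: r = 41 mm, L = 219 mm, e = 14 mm; θ starts at 0°
rotate link 1 by -83°: θ ← 0° -83° = -83°
crank pin P = (r cos θ, r sin θ) = (4.996643, -40.694392)
h = r sin θ − e = -40.694392 − 14 = -54.694392
x = r cos θ + √(L² − h²) = 4.996643 + 212.060188 = 217.056831

217.0568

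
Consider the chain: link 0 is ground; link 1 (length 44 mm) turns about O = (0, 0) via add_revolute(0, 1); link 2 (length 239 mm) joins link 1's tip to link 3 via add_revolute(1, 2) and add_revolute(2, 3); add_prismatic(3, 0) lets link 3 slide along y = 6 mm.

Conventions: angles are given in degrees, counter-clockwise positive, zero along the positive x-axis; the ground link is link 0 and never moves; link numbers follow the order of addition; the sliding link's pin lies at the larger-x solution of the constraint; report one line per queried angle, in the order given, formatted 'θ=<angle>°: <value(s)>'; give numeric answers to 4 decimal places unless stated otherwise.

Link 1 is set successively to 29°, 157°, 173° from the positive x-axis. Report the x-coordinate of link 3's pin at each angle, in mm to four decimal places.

geometry: r = 44 mm, L = 239 mm, e = 6 mm
θ=29°: crank pin P = (r cos θ, r sin θ) = (38.483267, 21.331623)
θ=29°: h = r sin θ − e = 21.331623 − 6 = 15.331623
θ=29°: x = r cos θ + √(L² − h²) = 38.483267 + 238.507739 = 276.991006
θ=157°: crank pin P = (r cos θ, r sin θ) = (-40.502214, 17.192170)
θ=157°: h = r sin θ − e = 17.192170 − 6 = 11.192170
θ=157°: x = r cos θ + √(L² − h²) = -40.502214 + 238.737796 = 198.235583
θ=173°: crank pin P = (r cos θ, r sin θ) = (-43.672031, 5.362251)
θ=173°: h = r sin θ − e = 5.362251 − 6 = -0.637749
θ=173°: x = r cos θ + √(L² − h²) = -43.672031 + 238.999149 = 195.327118

θ=29°: 276.9910
θ=157°: 198.2356
θ=173°: 195.3271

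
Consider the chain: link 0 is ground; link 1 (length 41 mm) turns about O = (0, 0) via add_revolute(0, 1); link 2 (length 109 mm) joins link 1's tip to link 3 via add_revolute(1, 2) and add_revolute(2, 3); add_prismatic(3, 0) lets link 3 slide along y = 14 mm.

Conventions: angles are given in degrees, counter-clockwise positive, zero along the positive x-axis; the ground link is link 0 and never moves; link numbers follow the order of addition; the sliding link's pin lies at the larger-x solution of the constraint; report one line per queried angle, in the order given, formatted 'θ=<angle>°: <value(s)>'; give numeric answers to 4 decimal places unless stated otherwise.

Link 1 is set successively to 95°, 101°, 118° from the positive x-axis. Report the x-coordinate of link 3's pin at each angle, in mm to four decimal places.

geometry: r = 41 mm, L = 109 mm, e = 14 mm
θ=95°: crank pin P = (r cos θ, r sin θ) = (-3.573385, 40.843983)
θ=95°: h = r sin θ − e = 40.843983 − 14 = 26.843983
θ=95°: x = r cos θ + √(L² − h²) = -3.573385 + 105.642797 = 102.069412
θ=101°: crank pin P = (r cos θ, r sin θ) = (-7.823169, 40.246715)
θ=101°: h = r sin θ − e = 40.246715 − 14 = 26.246715
θ=101°: x = r cos θ + √(L² − h²) = -7.823169 + 105.792769 = 97.969600
θ=118°: crank pin P = (r cos θ, r sin θ) = (-19.248334, 36.200851)
θ=118°: h = r sin θ − e = 36.200851 − 14 = 22.200851
θ=118°: x = r cos θ + √(L² − h²) = -19.248334 + 106.715145 = 87.466811

θ=95°: 102.0694
θ=101°: 97.9696
θ=118°: 87.4668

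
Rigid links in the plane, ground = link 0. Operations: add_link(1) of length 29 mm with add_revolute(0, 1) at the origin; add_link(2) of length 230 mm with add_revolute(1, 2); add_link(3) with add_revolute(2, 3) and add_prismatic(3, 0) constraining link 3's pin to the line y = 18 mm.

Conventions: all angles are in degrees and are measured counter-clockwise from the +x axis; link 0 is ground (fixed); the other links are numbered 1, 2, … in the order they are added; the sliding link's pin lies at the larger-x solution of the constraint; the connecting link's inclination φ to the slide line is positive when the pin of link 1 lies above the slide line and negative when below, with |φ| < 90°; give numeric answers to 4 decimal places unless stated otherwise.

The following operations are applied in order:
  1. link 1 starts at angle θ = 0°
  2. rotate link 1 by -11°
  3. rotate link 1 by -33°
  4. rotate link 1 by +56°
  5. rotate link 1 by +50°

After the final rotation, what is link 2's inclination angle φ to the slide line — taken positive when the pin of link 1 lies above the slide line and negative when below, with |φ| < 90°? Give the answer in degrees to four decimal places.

geometry: r = 29 mm, L = 230 mm, e = 18 mm; θ starts at 0°
rotate link 1 by -11°: θ ← 0° -11° = -11°
rotate link 1 by -33°: θ ← -11° -33° = -44°
rotate link 1 by +56°: θ ← -44° +56° = 12°
rotate link 1 by +50°: θ ← 12° +50° = 62°
h = r sin θ − e = 25.605480 − 18 = 7.605480
sin φ = h / L = 7.605480 / 230 = 0.03306731
φ = arcsin(0.03306731) = 1.894962°

1.8950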